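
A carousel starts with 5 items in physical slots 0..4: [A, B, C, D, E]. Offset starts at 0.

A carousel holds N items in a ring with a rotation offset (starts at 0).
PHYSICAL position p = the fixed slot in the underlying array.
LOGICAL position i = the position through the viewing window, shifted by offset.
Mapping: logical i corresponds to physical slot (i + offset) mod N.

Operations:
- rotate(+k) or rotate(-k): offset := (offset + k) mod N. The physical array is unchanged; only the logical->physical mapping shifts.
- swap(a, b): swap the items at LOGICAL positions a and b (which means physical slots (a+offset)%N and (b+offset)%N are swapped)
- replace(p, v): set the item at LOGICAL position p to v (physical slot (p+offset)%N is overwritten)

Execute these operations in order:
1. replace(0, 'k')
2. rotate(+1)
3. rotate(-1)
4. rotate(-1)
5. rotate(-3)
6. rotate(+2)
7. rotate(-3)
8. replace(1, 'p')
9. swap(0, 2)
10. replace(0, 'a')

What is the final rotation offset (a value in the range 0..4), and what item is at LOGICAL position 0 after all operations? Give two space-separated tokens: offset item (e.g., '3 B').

After op 1 (replace(0, 'k')): offset=0, physical=[k,B,C,D,E], logical=[k,B,C,D,E]
After op 2 (rotate(+1)): offset=1, physical=[k,B,C,D,E], logical=[B,C,D,E,k]
After op 3 (rotate(-1)): offset=0, physical=[k,B,C,D,E], logical=[k,B,C,D,E]
After op 4 (rotate(-1)): offset=4, physical=[k,B,C,D,E], logical=[E,k,B,C,D]
After op 5 (rotate(-3)): offset=1, physical=[k,B,C,D,E], logical=[B,C,D,E,k]
After op 6 (rotate(+2)): offset=3, physical=[k,B,C,D,E], logical=[D,E,k,B,C]
After op 7 (rotate(-3)): offset=0, physical=[k,B,C,D,E], logical=[k,B,C,D,E]
After op 8 (replace(1, 'p')): offset=0, physical=[k,p,C,D,E], logical=[k,p,C,D,E]
After op 9 (swap(0, 2)): offset=0, physical=[C,p,k,D,E], logical=[C,p,k,D,E]
After op 10 (replace(0, 'a')): offset=0, physical=[a,p,k,D,E], logical=[a,p,k,D,E]

Answer: 0 a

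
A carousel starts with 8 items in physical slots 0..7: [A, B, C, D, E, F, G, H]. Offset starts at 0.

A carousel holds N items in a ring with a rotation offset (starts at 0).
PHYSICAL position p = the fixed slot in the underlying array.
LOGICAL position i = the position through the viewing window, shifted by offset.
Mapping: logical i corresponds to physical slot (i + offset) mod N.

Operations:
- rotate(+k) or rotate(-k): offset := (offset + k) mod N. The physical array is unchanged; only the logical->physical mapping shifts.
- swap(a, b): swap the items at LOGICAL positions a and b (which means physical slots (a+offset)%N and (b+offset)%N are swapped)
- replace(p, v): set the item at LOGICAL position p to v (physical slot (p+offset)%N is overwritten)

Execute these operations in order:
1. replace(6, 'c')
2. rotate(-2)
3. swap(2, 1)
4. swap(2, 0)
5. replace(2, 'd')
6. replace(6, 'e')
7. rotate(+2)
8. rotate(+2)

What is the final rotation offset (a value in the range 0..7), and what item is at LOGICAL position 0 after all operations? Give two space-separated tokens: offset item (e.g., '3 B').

Answer: 2 C

Derivation:
After op 1 (replace(6, 'c')): offset=0, physical=[A,B,C,D,E,F,c,H], logical=[A,B,C,D,E,F,c,H]
After op 2 (rotate(-2)): offset=6, physical=[A,B,C,D,E,F,c,H], logical=[c,H,A,B,C,D,E,F]
After op 3 (swap(2, 1)): offset=6, physical=[H,B,C,D,E,F,c,A], logical=[c,A,H,B,C,D,E,F]
After op 4 (swap(2, 0)): offset=6, physical=[c,B,C,D,E,F,H,A], logical=[H,A,c,B,C,D,E,F]
After op 5 (replace(2, 'd')): offset=6, physical=[d,B,C,D,E,F,H,A], logical=[H,A,d,B,C,D,E,F]
After op 6 (replace(6, 'e')): offset=6, physical=[d,B,C,D,e,F,H,A], logical=[H,A,d,B,C,D,e,F]
After op 7 (rotate(+2)): offset=0, physical=[d,B,C,D,e,F,H,A], logical=[d,B,C,D,e,F,H,A]
After op 8 (rotate(+2)): offset=2, physical=[d,B,C,D,e,F,H,A], logical=[C,D,e,F,H,A,d,B]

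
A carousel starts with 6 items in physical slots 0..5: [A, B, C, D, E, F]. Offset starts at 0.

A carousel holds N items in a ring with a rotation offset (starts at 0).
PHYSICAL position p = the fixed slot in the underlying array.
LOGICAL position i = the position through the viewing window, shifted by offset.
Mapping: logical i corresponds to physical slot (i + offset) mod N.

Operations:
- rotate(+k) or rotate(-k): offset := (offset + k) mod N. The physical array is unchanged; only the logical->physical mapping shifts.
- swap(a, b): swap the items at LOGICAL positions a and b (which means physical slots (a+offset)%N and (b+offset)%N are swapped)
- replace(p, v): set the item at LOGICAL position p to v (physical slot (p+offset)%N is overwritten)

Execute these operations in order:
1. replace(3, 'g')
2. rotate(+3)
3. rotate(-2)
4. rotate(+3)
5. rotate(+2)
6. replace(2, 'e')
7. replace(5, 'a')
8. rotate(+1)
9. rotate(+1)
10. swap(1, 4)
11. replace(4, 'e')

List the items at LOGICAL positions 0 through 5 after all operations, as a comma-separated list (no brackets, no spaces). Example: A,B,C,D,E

Answer: e,A,E,a,e,B

Derivation:
After op 1 (replace(3, 'g')): offset=0, physical=[A,B,C,g,E,F], logical=[A,B,C,g,E,F]
After op 2 (rotate(+3)): offset=3, physical=[A,B,C,g,E,F], logical=[g,E,F,A,B,C]
After op 3 (rotate(-2)): offset=1, physical=[A,B,C,g,E,F], logical=[B,C,g,E,F,A]
After op 4 (rotate(+3)): offset=4, physical=[A,B,C,g,E,F], logical=[E,F,A,B,C,g]
After op 5 (rotate(+2)): offset=0, physical=[A,B,C,g,E,F], logical=[A,B,C,g,E,F]
After op 6 (replace(2, 'e')): offset=0, physical=[A,B,e,g,E,F], logical=[A,B,e,g,E,F]
After op 7 (replace(5, 'a')): offset=0, physical=[A,B,e,g,E,a], logical=[A,B,e,g,E,a]
After op 8 (rotate(+1)): offset=1, physical=[A,B,e,g,E,a], logical=[B,e,g,E,a,A]
After op 9 (rotate(+1)): offset=2, physical=[A,B,e,g,E,a], logical=[e,g,E,a,A,B]
After op 10 (swap(1, 4)): offset=2, physical=[g,B,e,A,E,a], logical=[e,A,E,a,g,B]
After op 11 (replace(4, 'e')): offset=2, physical=[e,B,e,A,E,a], logical=[e,A,E,a,e,B]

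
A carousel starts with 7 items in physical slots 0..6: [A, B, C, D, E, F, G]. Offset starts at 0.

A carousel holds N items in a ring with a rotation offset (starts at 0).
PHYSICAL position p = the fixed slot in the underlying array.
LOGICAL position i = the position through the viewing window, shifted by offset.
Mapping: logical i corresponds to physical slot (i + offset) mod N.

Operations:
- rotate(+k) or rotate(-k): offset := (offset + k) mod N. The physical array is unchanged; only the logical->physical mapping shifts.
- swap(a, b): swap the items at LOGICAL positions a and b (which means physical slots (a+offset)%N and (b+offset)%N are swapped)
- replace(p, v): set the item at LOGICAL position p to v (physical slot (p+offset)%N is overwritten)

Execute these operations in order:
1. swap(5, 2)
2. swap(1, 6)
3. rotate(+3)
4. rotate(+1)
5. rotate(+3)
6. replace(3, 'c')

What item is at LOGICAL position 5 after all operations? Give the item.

Answer: C

Derivation:
After op 1 (swap(5, 2)): offset=0, physical=[A,B,F,D,E,C,G], logical=[A,B,F,D,E,C,G]
After op 2 (swap(1, 6)): offset=0, physical=[A,G,F,D,E,C,B], logical=[A,G,F,D,E,C,B]
After op 3 (rotate(+3)): offset=3, physical=[A,G,F,D,E,C,B], logical=[D,E,C,B,A,G,F]
After op 4 (rotate(+1)): offset=4, physical=[A,G,F,D,E,C,B], logical=[E,C,B,A,G,F,D]
After op 5 (rotate(+3)): offset=0, physical=[A,G,F,D,E,C,B], logical=[A,G,F,D,E,C,B]
After op 6 (replace(3, 'c')): offset=0, physical=[A,G,F,c,E,C,B], logical=[A,G,F,c,E,C,B]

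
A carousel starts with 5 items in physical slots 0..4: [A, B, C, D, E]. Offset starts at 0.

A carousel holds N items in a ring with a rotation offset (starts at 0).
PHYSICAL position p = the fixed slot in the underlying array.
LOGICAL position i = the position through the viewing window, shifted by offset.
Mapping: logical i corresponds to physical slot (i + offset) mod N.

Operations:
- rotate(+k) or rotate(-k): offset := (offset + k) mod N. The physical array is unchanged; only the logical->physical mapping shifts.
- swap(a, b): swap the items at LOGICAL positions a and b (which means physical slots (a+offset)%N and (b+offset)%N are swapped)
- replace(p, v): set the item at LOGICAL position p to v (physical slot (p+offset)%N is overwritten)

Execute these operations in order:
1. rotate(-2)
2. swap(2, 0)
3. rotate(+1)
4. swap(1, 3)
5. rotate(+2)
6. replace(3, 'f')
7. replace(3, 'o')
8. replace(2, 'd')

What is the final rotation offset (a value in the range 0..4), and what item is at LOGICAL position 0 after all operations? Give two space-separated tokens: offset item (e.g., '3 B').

Answer: 1 B

Derivation:
After op 1 (rotate(-2)): offset=3, physical=[A,B,C,D,E], logical=[D,E,A,B,C]
After op 2 (swap(2, 0)): offset=3, physical=[D,B,C,A,E], logical=[A,E,D,B,C]
After op 3 (rotate(+1)): offset=4, physical=[D,B,C,A,E], logical=[E,D,B,C,A]
After op 4 (swap(1, 3)): offset=4, physical=[C,B,D,A,E], logical=[E,C,B,D,A]
After op 5 (rotate(+2)): offset=1, physical=[C,B,D,A,E], logical=[B,D,A,E,C]
After op 6 (replace(3, 'f')): offset=1, physical=[C,B,D,A,f], logical=[B,D,A,f,C]
After op 7 (replace(3, 'o')): offset=1, physical=[C,B,D,A,o], logical=[B,D,A,o,C]
After op 8 (replace(2, 'd')): offset=1, physical=[C,B,D,d,o], logical=[B,D,d,o,C]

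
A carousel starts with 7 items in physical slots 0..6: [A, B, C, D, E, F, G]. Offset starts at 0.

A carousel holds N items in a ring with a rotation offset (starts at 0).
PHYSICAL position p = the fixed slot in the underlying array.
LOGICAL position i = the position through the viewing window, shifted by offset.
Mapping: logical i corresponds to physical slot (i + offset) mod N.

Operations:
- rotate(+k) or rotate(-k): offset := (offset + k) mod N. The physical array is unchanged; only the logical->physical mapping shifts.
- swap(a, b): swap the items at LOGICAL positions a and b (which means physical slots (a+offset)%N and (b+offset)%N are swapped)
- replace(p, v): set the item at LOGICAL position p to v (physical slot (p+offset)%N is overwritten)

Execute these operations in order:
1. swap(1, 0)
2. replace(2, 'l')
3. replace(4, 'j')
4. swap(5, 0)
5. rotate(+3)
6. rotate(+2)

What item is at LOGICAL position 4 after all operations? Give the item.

Answer: l

Derivation:
After op 1 (swap(1, 0)): offset=0, physical=[B,A,C,D,E,F,G], logical=[B,A,C,D,E,F,G]
After op 2 (replace(2, 'l')): offset=0, physical=[B,A,l,D,E,F,G], logical=[B,A,l,D,E,F,G]
After op 3 (replace(4, 'j')): offset=0, physical=[B,A,l,D,j,F,G], logical=[B,A,l,D,j,F,G]
After op 4 (swap(5, 0)): offset=0, physical=[F,A,l,D,j,B,G], logical=[F,A,l,D,j,B,G]
After op 5 (rotate(+3)): offset=3, physical=[F,A,l,D,j,B,G], logical=[D,j,B,G,F,A,l]
After op 6 (rotate(+2)): offset=5, physical=[F,A,l,D,j,B,G], logical=[B,G,F,A,l,D,j]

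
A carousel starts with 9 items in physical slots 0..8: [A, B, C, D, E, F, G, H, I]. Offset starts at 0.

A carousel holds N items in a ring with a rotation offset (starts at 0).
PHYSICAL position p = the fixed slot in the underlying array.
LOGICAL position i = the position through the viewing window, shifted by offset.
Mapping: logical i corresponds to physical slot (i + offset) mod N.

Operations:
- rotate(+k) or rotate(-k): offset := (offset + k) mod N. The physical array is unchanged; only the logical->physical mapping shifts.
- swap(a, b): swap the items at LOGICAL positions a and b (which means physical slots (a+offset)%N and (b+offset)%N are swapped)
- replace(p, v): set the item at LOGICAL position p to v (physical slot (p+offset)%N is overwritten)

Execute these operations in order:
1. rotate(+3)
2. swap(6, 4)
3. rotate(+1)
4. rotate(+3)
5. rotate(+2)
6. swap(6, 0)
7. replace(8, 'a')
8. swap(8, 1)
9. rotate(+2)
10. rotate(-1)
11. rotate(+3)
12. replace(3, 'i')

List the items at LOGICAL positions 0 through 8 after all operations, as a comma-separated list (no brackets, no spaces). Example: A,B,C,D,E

Answer: E,F,H,i,B,G,a,C,D

Derivation:
After op 1 (rotate(+3)): offset=3, physical=[A,B,C,D,E,F,G,H,I], logical=[D,E,F,G,H,I,A,B,C]
After op 2 (swap(6, 4)): offset=3, physical=[H,B,C,D,E,F,G,A,I], logical=[D,E,F,G,A,I,H,B,C]
After op 3 (rotate(+1)): offset=4, physical=[H,B,C,D,E,F,G,A,I], logical=[E,F,G,A,I,H,B,C,D]
After op 4 (rotate(+3)): offset=7, physical=[H,B,C,D,E,F,G,A,I], logical=[A,I,H,B,C,D,E,F,G]
After op 5 (rotate(+2)): offset=0, physical=[H,B,C,D,E,F,G,A,I], logical=[H,B,C,D,E,F,G,A,I]
After op 6 (swap(6, 0)): offset=0, physical=[G,B,C,D,E,F,H,A,I], logical=[G,B,C,D,E,F,H,A,I]
After op 7 (replace(8, 'a')): offset=0, physical=[G,B,C,D,E,F,H,A,a], logical=[G,B,C,D,E,F,H,A,a]
After op 8 (swap(8, 1)): offset=0, physical=[G,a,C,D,E,F,H,A,B], logical=[G,a,C,D,E,F,H,A,B]
After op 9 (rotate(+2)): offset=2, physical=[G,a,C,D,E,F,H,A,B], logical=[C,D,E,F,H,A,B,G,a]
After op 10 (rotate(-1)): offset=1, physical=[G,a,C,D,E,F,H,A,B], logical=[a,C,D,E,F,H,A,B,G]
After op 11 (rotate(+3)): offset=4, physical=[G,a,C,D,E,F,H,A,B], logical=[E,F,H,A,B,G,a,C,D]
After op 12 (replace(3, 'i')): offset=4, physical=[G,a,C,D,E,F,H,i,B], logical=[E,F,H,i,B,G,a,C,D]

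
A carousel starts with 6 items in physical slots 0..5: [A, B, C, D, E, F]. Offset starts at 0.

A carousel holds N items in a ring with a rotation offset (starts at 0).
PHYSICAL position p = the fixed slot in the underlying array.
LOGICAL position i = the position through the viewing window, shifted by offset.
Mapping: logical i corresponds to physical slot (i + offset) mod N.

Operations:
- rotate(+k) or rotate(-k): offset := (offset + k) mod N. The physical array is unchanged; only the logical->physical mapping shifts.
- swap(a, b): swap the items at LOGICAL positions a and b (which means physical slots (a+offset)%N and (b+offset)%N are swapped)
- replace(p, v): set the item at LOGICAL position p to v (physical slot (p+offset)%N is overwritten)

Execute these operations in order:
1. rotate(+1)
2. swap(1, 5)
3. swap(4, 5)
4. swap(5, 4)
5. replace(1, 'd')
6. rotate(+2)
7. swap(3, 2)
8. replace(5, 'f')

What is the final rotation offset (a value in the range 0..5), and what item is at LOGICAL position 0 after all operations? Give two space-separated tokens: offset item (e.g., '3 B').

After op 1 (rotate(+1)): offset=1, physical=[A,B,C,D,E,F], logical=[B,C,D,E,F,A]
After op 2 (swap(1, 5)): offset=1, physical=[C,B,A,D,E,F], logical=[B,A,D,E,F,C]
After op 3 (swap(4, 5)): offset=1, physical=[F,B,A,D,E,C], logical=[B,A,D,E,C,F]
After op 4 (swap(5, 4)): offset=1, physical=[C,B,A,D,E,F], logical=[B,A,D,E,F,C]
After op 5 (replace(1, 'd')): offset=1, physical=[C,B,d,D,E,F], logical=[B,d,D,E,F,C]
After op 6 (rotate(+2)): offset=3, physical=[C,B,d,D,E,F], logical=[D,E,F,C,B,d]
After op 7 (swap(3, 2)): offset=3, physical=[F,B,d,D,E,C], logical=[D,E,C,F,B,d]
After op 8 (replace(5, 'f')): offset=3, physical=[F,B,f,D,E,C], logical=[D,E,C,F,B,f]

Answer: 3 D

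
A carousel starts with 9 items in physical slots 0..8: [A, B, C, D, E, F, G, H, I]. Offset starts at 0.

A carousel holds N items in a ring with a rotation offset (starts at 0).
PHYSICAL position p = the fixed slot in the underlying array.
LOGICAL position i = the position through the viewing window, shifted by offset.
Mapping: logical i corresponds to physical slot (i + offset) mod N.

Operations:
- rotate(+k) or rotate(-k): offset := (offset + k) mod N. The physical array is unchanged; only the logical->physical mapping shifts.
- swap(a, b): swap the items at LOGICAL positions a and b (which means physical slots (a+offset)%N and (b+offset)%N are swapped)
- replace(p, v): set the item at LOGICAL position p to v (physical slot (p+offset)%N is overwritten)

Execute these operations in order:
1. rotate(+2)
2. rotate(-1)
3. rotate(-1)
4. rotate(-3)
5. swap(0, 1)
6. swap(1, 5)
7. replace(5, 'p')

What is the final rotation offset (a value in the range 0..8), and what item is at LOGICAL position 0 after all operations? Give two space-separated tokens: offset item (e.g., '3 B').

Answer: 6 H

Derivation:
After op 1 (rotate(+2)): offset=2, physical=[A,B,C,D,E,F,G,H,I], logical=[C,D,E,F,G,H,I,A,B]
After op 2 (rotate(-1)): offset=1, physical=[A,B,C,D,E,F,G,H,I], logical=[B,C,D,E,F,G,H,I,A]
After op 3 (rotate(-1)): offset=0, physical=[A,B,C,D,E,F,G,H,I], logical=[A,B,C,D,E,F,G,H,I]
After op 4 (rotate(-3)): offset=6, physical=[A,B,C,D,E,F,G,H,I], logical=[G,H,I,A,B,C,D,E,F]
After op 5 (swap(0, 1)): offset=6, physical=[A,B,C,D,E,F,H,G,I], logical=[H,G,I,A,B,C,D,E,F]
After op 6 (swap(1, 5)): offset=6, physical=[A,B,G,D,E,F,H,C,I], logical=[H,C,I,A,B,G,D,E,F]
After op 7 (replace(5, 'p')): offset=6, physical=[A,B,p,D,E,F,H,C,I], logical=[H,C,I,A,B,p,D,E,F]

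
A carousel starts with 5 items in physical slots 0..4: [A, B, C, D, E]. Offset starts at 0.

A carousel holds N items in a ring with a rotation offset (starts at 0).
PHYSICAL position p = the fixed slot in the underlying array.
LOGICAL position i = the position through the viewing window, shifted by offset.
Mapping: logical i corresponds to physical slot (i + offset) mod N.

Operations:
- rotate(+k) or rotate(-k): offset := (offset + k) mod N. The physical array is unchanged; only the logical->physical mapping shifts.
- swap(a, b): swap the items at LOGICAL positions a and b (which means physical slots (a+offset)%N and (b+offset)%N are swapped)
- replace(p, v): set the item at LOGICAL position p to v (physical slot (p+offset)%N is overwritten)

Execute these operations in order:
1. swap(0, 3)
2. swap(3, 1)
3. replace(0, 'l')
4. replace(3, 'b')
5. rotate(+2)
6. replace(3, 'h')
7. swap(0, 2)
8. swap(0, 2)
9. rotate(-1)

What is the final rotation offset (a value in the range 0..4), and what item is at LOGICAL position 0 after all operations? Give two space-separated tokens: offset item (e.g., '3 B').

After op 1 (swap(0, 3)): offset=0, physical=[D,B,C,A,E], logical=[D,B,C,A,E]
After op 2 (swap(3, 1)): offset=0, physical=[D,A,C,B,E], logical=[D,A,C,B,E]
After op 3 (replace(0, 'l')): offset=0, physical=[l,A,C,B,E], logical=[l,A,C,B,E]
After op 4 (replace(3, 'b')): offset=0, physical=[l,A,C,b,E], logical=[l,A,C,b,E]
After op 5 (rotate(+2)): offset=2, physical=[l,A,C,b,E], logical=[C,b,E,l,A]
After op 6 (replace(3, 'h')): offset=2, physical=[h,A,C,b,E], logical=[C,b,E,h,A]
After op 7 (swap(0, 2)): offset=2, physical=[h,A,E,b,C], logical=[E,b,C,h,A]
After op 8 (swap(0, 2)): offset=2, physical=[h,A,C,b,E], logical=[C,b,E,h,A]
After op 9 (rotate(-1)): offset=1, physical=[h,A,C,b,E], logical=[A,C,b,E,h]

Answer: 1 A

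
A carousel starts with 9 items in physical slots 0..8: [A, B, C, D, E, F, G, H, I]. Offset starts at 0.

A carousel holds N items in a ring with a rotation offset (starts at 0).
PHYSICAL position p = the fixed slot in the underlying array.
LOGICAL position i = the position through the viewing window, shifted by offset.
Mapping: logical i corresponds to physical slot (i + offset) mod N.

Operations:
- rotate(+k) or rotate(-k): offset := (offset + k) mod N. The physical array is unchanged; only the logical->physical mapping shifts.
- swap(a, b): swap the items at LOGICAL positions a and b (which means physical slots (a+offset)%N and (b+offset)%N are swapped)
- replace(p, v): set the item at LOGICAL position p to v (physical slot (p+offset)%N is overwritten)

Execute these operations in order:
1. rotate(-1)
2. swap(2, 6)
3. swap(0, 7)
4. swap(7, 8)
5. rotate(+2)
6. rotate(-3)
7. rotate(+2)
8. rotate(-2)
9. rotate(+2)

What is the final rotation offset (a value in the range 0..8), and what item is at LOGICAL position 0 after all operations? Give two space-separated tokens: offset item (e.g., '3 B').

After op 1 (rotate(-1)): offset=8, physical=[A,B,C,D,E,F,G,H,I], logical=[I,A,B,C,D,E,F,G,H]
After op 2 (swap(2, 6)): offset=8, physical=[A,F,C,D,E,B,G,H,I], logical=[I,A,F,C,D,E,B,G,H]
After op 3 (swap(0, 7)): offset=8, physical=[A,F,C,D,E,B,I,H,G], logical=[G,A,F,C,D,E,B,I,H]
After op 4 (swap(7, 8)): offset=8, physical=[A,F,C,D,E,B,H,I,G], logical=[G,A,F,C,D,E,B,H,I]
After op 5 (rotate(+2)): offset=1, physical=[A,F,C,D,E,B,H,I,G], logical=[F,C,D,E,B,H,I,G,A]
After op 6 (rotate(-3)): offset=7, physical=[A,F,C,D,E,B,H,I,G], logical=[I,G,A,F,C,D,E,B,H]
After op 7 (rotate(+2)): offset=0, physical=[A,F,C,D,E,B,H,I,G], logical=[A,F,C,D,E,B,H,I,G]
After op 8 (rotate(-2)): offset=7, physical=[A,F,C,D,E,B,H,I,G], logical=[I,G,A,F,C,D,E,B,H]
After op 9 (rotate(+2)): offset=0, physical=[A,F,C,D,E,B,H,I,G], logical=[A,F,C,D,E,B,H,I,G]

Answer: 0 A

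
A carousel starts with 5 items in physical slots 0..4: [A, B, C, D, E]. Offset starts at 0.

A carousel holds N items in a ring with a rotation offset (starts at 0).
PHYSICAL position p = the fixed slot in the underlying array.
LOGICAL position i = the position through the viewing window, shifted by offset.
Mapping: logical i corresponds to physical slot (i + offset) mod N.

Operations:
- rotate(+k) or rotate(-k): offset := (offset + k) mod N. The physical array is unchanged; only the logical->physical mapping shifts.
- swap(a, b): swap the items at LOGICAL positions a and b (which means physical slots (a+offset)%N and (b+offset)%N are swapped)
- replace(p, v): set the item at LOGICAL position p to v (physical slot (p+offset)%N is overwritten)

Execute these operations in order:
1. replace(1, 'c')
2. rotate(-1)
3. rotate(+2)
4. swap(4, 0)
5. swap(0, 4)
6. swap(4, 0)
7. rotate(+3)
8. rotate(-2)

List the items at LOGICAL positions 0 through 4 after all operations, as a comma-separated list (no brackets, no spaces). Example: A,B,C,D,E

After op 1 (replace(1, 'c')): offset=0, physical=[A,c,C,D,E], logical=[A,c,C,D,E]
After op 2 (rotate(-1)): offset=4, physical=[A,c,C,D,E], logical=[E,A,c,C,D]
After op 3 (rotate(+2)): offset=1, physical=[A,c,C,D,E], logical=[c,C,D,E,A]
After op 4 (swap(4, 0)): offset=1, physical=[c,A,C,D,E], logical=[A,C,D,E,c]
After op 5 (swap(0, 4)): offset=1, physical=[A,c,C,D,E], logical=[c,C,D,E,A]
After op 6 (swap(4, 0)): offset=1, physical=[c,A,C,D,E], logical=[A,C,D,E,c]
After op 7 (rotate(+3)): offset=4, physical=[c,A,C,D,E], logical=[E,c,A,C,D]
After op 8 (rotate(-2)): offset=2, physical=[c,A,C,D,E], logical=[C,D,E,c,A]

Answer: C,D,E,c,A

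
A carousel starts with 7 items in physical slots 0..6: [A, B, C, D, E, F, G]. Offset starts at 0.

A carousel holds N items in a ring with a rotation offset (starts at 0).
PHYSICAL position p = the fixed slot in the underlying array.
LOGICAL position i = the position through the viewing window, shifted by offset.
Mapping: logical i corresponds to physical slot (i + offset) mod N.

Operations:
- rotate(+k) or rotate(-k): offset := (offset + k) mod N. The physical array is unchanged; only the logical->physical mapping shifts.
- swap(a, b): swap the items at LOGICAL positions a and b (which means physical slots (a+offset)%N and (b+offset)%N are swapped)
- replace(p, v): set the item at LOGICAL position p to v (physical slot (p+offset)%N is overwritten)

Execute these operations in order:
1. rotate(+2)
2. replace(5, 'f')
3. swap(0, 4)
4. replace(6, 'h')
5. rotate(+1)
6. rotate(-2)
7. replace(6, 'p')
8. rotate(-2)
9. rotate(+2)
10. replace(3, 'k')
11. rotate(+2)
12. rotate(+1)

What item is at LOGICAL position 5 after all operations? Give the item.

Answer: G

Derivation:
After op 1 (rotate(+2)): offset=2, physical=[A,B,C,D,E,F,G], logical=[C,D,E,F,G,A,B]
After op 2 (replace(5, 'f')): offset=2, physical=[f,B,C,D,E,F,G], logical=[C,D,E,F,G,f,B]
After op 3 (swap(0, 4)): offset=2, physical=[f,B,G,D,E,F,C], logical=[G,D,E,F,C,f,B]
After op 4 (replace(6, 'h')): offset=2, physical=[f,h,G,D,E,F,C], logical=[G,D,E,F,C,f,h]
After op 5 (rotate(+1)): offset=3, physical=[f,h,G,D,E,F,C], logical=[D,E,F,C,f,h,G]
After op 6 (rotate(-2)): offset=1, physical=[f,h,G,D,E,F,C], logical=[h,G,D,E,F,C,f]
After op 7 (replace(6, 'p')): offset=1, physical=[p,h,G,D,E,F,C], logical=[h,G,D,E,F,C,p]
After op 8 (rotate(-2)): offset=6, physical=[p,h,G,D,E,F,C], logical=[C,p,h,G,D,E,F]
After op 9 (rotate(+2)): offset=1, physical=[p,h,G,D,E,F,C], logical=[h,G,D,E,F,C,p]
After op 10 (replace(3, 'k')): offset=1, physical=[p,h,G,D,k,F,C], logical=[h,G,D,k,F,C,p]
After op 11 (rotate(+2)): offset=3, physical=[p,h,G,D,k,F,C], logical=[D,k,F,C,p,h,G]
After op 12 (rotate(+1)): offset=4, physical=[p,h,G,D,k,F,C], logical=[k,F,C,p,h,G,D]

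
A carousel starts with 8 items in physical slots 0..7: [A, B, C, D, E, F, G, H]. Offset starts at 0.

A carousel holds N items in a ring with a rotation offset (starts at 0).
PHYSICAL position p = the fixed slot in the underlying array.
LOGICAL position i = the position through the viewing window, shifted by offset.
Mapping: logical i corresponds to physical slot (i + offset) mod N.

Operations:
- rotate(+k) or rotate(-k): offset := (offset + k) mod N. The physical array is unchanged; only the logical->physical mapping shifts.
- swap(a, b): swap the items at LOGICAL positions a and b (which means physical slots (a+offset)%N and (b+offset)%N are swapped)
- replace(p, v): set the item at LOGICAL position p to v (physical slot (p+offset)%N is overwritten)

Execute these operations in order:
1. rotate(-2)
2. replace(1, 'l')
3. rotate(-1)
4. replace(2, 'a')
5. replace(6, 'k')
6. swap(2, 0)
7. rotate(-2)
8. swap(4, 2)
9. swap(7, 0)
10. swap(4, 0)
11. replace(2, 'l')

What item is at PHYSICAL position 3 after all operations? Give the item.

Answer: a

Derivation:
After op 1 (rotate(-2)): offset=6, physical=[A,B,C,D,E,F,G,H], logical=[G,H,A,B,C,D,E,F]
After op 2 (replace(1, 'l')): offset=6, physical=[A,B,C,D,E,F,G,l], logical=[G,l,A,B,C,D,E,F]
After op 3 (rotate(-1)): offset=5, physical=[A,B,C,D,E,F,G,l], logical=[F,G,l,A,B,C,D,E]
After op 4 (replace(2, 'a')): offset=5, physical=[A,B,C,D,E,F,G,a], logical=[F,G,a,A,B,C,D,E]
After op 5 (replace(6, 'k')): offset=5, physical=[A,B,C,k,E,F,G,a], logical=[F,G,a,A,B,C,k,E]
After op 6 (swap(2, 0)): offset=5, physical=[A,B,C,k,E,a,G,F], logical=[a,G,F,A,B,C,k,E]
After op 7 (rotate(-2)): offset=3, physical=[A,B,C,k,E,a,G,F], logical=[k,E,a,G,F,A,B,C]
After op 8 (swap(4, 2)): offset=3, physical=[A,B,C,k,E,F,G,a], logical=[k,E,F,G,a,A,B,C]
After op 9 (swap(7, 0)): offset=3, physical=[A,B,k,C,E,F,G,a], logical=[C,E,F,G,a,A,B,k]
After op 10 (swap(4, 0)): offset=3, physical=[A,B,k,a,E,F,G,C], logical=[a,E,F,G,C,A,B,k]
After op 11 (replace(2, 'l')): offset=3, physical=[A,B,k,a,E,l,G,C], logical=[a,E,l,G,C,A,B,k]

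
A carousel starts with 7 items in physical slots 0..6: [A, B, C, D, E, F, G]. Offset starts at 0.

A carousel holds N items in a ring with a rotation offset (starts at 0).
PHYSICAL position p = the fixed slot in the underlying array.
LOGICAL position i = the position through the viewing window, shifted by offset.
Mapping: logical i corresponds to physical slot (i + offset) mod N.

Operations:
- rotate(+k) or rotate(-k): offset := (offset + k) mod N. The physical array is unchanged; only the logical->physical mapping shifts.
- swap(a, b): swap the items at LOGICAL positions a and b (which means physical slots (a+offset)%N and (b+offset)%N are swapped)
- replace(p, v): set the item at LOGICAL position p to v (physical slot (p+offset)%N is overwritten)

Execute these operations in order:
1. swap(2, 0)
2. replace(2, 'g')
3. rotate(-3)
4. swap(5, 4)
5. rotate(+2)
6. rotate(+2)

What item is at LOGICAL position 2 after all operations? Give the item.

After op 1 (swap(2, 0)): offset=0, physical=[C,B,A,D,E,F,G], logical=[C,B,A,D,E,F,G]
After op 2 (replace(2, 'g')): offset=0, physical=[C,B,g,D,E,F,G], logical=[C,B,g,D,E,F,G]
After op 3 (rotate(-3)): offset=4, physical=[C,B,g,D,E,F,G], logical=[E,F,G,C,B,g,D]
After op 4 (swap(5, 4)): offset=4, physical=[C,g,B,D,E,F,G], logical=[E,F,G,C,g,B,D]
After op 5 (rotate(+2)): offset=6, physical=[C,g,B,D,E,F,G], logical=[G,C,g,B,D,E,F]
After op 6 (rotate(+2)): offset=1, physical=[C,g,B,D,E,F,G], logical=[g,B,D,E,F,G,C]

Answer: D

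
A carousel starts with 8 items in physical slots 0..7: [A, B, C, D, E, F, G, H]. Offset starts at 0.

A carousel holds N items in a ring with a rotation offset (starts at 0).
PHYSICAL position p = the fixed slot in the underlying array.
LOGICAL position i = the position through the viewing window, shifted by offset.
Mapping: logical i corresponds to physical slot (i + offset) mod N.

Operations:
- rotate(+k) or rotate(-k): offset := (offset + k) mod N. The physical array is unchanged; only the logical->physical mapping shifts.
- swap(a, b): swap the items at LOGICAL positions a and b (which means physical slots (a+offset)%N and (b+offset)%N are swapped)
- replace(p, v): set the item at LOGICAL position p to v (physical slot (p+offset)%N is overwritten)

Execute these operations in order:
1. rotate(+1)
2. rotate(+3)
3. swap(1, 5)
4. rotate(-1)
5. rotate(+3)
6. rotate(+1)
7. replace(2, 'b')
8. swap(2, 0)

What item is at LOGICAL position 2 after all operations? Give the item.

Answer: H

Derivation:
After op 1 (rotate(+1)): offset=1, physical=[A,B,C,D,E,F,G,H], logical=[B,C,D,E,F,G,H,A]
After op 2 (rotate(+3)): offset=4, physical=[A,B,C,D,E,F,G,H], logical=[E,F,G,H,A,B,C,D]
After op 3 (swap(1, 5)): offset=4, physical=[A,F,C,D,E,B,G,H], logical=[E,B,G,H,A,F,C,D]
After op 4 (rotate(-1)): offset=3, physical=[A,F,C,D,E,B,G,H], logical=[D,E,B,G,H,A,F,C]
After op 5 (rotate(+3)): offset=6, physical=[A,F,C,D,E,B,G,H], logical=[G,H,A,F,C,D,E,B]
After op 6 (rotate(+1)): offset=7, physical=[A,F,C,D,E,B,G,H], logical=[H,A,F,C,D,E,B,G]
After op 7 (replace(2, 'b')): offset=7, physical=[A,b,C,D,E,B,G,H], logical=[H,A,b,C,D,E,B,G]
After op 8 (swap(2, 0)): offset=7, physical=[A,H,C,D,E,B,G,b], logical=[b,A,H,C,D,E,B,G]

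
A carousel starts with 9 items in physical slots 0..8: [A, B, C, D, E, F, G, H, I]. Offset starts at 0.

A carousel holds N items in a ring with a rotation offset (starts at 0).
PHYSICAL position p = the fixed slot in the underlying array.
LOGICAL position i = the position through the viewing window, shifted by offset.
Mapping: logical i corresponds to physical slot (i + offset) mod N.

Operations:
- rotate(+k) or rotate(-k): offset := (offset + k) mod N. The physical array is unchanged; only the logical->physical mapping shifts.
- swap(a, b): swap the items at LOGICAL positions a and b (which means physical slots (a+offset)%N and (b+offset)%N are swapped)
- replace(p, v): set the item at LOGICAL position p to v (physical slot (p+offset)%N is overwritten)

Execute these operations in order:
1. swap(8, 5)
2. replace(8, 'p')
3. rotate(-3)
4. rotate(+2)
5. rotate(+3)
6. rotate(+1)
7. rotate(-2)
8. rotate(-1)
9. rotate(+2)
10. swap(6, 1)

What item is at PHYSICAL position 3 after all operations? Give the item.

After op 1 (swap(8, 5)): offset=0, physical=[A,B,C,D,E,I,G,H,F], logical=[A,B,C,D,E,I,G,H,F]
After op 2 (replace(8, 'p')): offset=0, physical=[A,B,C,D,E,I,G,H,p], logical=[A,B,C,D,E,I,G,H,p]
After op 3 (rotate(-3)): offset=6, physical=[A,B,C,D,E,I,G,H,p], logical=[G,H,p,A,B,C,D,E,I]
After op 4 (rotate(+2)): offset=8, physical=[A,B,C,D,E,I,G,H,p], logical=[p,A,B,C,D,E,I,G,H]
After op 5 (rotate(+3)): offset=2, physical=[A,B,C,D,E,I,G,H,p], logical=[C,D,E,I,G,H,p,A,B]
After op 6 (rotate(+1)): offset=3, physical=[A,B,C,D,E,I,G,H,p], logical=[D,E,I,G,H,p,A,B,C]
After op 7 (rotate(-2)): offset=1, physical=[A,B,C,D,E,I,G,H,p], logical=[B,C,D,E,I,G,H,p,A]
After op 8 (rotate(-1)): offset=0, physical=[A,B,C,D,E,I,G,H,p], logical=[A,B,C,D,E,I,G,H,p]
After op 9 (rotate(+2)): offset=2, physical=[A,B,C,D,E,I,G,H,p], logical=[C,D,E,I,G,H,p,A,B]
After op 10 (swap(6, 1)): offset=2, physical=[A,B,C,p,E,I,G,H,D], logical=[C,p,E,I,G,H,D,A,B]

Answer: p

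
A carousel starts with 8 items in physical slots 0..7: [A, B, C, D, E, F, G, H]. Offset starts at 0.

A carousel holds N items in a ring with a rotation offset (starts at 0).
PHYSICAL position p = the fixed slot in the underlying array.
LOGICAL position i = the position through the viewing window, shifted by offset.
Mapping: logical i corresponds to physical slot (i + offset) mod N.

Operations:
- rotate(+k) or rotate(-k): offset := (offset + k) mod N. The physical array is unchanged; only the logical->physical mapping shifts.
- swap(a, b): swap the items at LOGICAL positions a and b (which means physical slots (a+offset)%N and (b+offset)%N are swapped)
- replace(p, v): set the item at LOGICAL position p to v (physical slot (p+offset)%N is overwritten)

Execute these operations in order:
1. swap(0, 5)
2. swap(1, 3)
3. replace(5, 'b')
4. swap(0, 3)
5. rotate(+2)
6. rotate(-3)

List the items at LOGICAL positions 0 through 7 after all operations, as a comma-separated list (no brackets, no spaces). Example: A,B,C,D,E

After op 1 (swap(0, 5)): offset=0, physical=[F,B,C,D,E,A,G,H], logical=[F,B,C,D,E,A,G,H]
After op 2 (swap(1, 3)): offset=0, physical=[F,D,C,B,E,A,G,H], logical=[F,D,C,B,E,A,G,H]
After op 3 (replace(5, 'b')): offset=0, physical=[F,D,C,B,E,b,G,H], logical=[F,D,C,B,E,b,G,H]
After op 4 (swap(0, 3)): offset=0, physical=[B,D,C,F,E,b,G,H], logical=[B,D,C,F,E,b,G,H]
After op 5 (rotate(+2)): offset=2, physical=[B,D,C,F,E,b,G,H], logical=[C,F,E,b,G,H,B,D]
After op 6 (rotate(-3)): offset=7, physical=[B,D,C,F,E,b,G,H], logical=[H,B,D,C,F,E,b,G]

Answer: H,B,D,C,F,E,b,G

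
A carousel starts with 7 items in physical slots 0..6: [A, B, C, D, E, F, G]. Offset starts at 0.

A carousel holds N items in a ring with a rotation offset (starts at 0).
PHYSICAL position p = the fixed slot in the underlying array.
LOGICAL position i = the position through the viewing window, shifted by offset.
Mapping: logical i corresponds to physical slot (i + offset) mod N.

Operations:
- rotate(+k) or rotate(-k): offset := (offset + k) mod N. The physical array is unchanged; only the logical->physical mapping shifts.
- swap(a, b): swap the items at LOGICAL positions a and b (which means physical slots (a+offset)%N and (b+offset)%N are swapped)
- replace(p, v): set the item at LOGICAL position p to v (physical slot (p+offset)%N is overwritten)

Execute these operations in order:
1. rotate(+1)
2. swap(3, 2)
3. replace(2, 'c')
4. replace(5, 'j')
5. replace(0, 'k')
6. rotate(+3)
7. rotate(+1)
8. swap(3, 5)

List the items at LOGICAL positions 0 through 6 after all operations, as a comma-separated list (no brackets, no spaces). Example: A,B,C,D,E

Answer: F,j,A,c,C,k,D

Derivation:
After op 1 (rotate(+1)): offset=1, physical=[A,B,C,D,E,F,G], logical=[B,C,D,E,F,G,A]
After op 2 (swap(3, 2)): offset=1, physical=[A,B,C,E,D,F,G], logical=[B,C,E,D,F,G,A]
After op 3 (replace(2, 'c')): offset=1, physical=[A,B,C,c,D,F,G], logical=[B,C,c,D,F,G,A]
After op 4 (replace(5, 'j')): offset=1, physical=[A,B,C,c,D,F,j], logical=[B,C,c,D,F,j,A]
After op 5 (replace(0, 'k')): offset=1, physical=[A,k,C,c,D,F,j], logical=[k,C,c,D,F,j,A]
After op 6 (rotate(+3)): offset=4, physical=[A,k,C,c,D,F,j], logical=[D,F,j,A,k,C,c]
After op 7 (rotate(+1)): offset=5, physical=[A,k,C,c,D,F,j], logical=[F,j,A,k,C,c,D]
After op 8 (swap(3, 5)): offset=5, physical=[A,c,C,k,D,F,j], logical=[F,j,A,c,C,k,D]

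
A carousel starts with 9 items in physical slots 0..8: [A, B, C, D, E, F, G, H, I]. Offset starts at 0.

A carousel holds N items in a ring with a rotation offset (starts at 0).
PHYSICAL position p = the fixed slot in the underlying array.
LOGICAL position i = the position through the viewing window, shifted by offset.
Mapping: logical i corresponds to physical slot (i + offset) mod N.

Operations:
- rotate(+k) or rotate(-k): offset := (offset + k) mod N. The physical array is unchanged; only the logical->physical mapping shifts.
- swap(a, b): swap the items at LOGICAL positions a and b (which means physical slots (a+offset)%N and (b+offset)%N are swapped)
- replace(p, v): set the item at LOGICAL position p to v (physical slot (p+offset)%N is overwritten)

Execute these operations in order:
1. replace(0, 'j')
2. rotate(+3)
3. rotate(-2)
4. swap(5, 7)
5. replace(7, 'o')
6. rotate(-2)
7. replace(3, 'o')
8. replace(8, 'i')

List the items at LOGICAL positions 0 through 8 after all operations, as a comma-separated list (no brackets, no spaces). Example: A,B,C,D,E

After op 1 (replace(0, 'j')): offset=0, physical=[j,B,C,D,E,F,G,H,I], logical=[j,B,C,D,E,F,G,H,I]
After op 2 (rotate(+3)): offset=3, physical=[j,B,C,D,E,F,G,H,I], logical=[D,E,F,G,H,I,j,B,C]
After op 3 (rotate(-2)): offset=1, physical=[j,B,C,D,E,F,G,H,I], logical=[B,C,D,E,F,G,H,I,j]
After op 4 (swap(5, 7)): offset=1, physical=[j,B,C,D,E,F,I,H,G], logical=[B,C,D,E,F,I,H,G,j]
After op 5 (replace(7, 'o')): offset=1, physical=[j,B,C,D,E,F,I,H,o], logical=[B,C,D,E,F,I,H,o,j]
After op 6 (rotate(-2)): offset=8, physical=[j,B,C,D,E,F,I,H,o], logical=[o,j,B,C,D,E,F,I,H]
After op 7 (replace(3, 'o')): offset=8, physical=[j,B,o,D,E,F,I,H,o], logical=[o,j,B,o,D,E,F,I,H]
After op 8 (replace(8, 'i')): offset=8, physical=[j,B,o,D,E,F,I,i,o], logical=[o,j,B,o,D,E,F,I,i]

Answer: o,j,B,o,D,E,F,I,i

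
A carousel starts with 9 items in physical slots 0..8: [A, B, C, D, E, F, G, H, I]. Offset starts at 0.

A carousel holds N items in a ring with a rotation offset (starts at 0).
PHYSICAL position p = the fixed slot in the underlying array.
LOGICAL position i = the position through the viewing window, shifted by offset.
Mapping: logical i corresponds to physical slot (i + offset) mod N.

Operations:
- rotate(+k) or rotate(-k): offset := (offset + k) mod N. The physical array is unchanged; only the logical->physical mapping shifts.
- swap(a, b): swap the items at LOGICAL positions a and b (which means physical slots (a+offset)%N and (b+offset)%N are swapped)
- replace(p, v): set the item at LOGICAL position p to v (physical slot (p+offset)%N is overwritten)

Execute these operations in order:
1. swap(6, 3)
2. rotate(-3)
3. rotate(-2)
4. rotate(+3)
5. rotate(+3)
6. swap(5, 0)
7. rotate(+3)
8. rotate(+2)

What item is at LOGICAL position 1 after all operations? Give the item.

Answer: H

Derivation:
After op 1 (swap(6, 3)): offset=0, physical=[A,B,C,G,E,F,D,H,I], logical=[A,B,C,G,E,F,D,H,I]
After op 2 (rotate(-3)): offset=6, physical=[A,B,C,G,E,F,D,H,I], logical=[D,H,I,A,B,C,G,E,F]
After op 3 (rotate(-2)): offset=4, physical=[A,B,C,G,E,F,D,H,I], logical=[E,F,D,H,I,A,B,C,G]
After op 4 (rotate(+3)): offset=7, physical=[A,B,C,G,E,F,D,H,I], logical=[H,I,A,B,C,G,E,F,D]
After op 5 (rotate(+3)): offset=1, physical=[A,B,C,G,E,F,D,H,I], logical=[B,C,G,E,F,D,H,I,A]
After op 6 (swap(5, 0)): offset=1, physical=[A,D,C,G,E,F,B,H,I], logical=[D,C,G,E,F,B,H,I,A]
After op 7 (rotate(+3)): offset=4, physical=[A,D,C,G,E,F,B,H,I], logical=[E,F,B,H,I,A,D,C,G]
After op 8 (rotate(+2)): offset=6, physical=[A,D,C,G,E,F,B,H,I], logical=[B,H,I,A,D,C,G,E,F]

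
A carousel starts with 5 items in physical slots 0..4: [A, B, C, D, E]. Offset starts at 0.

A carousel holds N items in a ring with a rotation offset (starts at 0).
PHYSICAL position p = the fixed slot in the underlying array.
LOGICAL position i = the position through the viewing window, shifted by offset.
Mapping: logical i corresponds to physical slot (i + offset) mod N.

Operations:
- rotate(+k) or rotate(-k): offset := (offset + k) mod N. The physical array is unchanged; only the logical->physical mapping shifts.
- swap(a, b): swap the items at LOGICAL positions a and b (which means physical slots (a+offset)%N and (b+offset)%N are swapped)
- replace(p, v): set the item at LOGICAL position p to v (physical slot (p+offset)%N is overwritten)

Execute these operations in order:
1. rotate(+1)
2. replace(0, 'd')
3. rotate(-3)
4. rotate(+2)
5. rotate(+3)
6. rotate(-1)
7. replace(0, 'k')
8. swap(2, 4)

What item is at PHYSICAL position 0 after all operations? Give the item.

Answer: A

Derivation:
After op 1 (rotate(+1)): offset=1, physical=[A,B,C,D,E], logical=[B,C,D,E,A]
After op 2 (replace(0, 'd')): offset=1, physical=[A,d,C,D,E], logical=[d,C,D,E,A]
After op 3 (rotate(-3)): offset=3, physical=[A,d,C,D,E], logical=[D,E,A,d,C]
After op 4 (rotate(+2)): offset=0, physical=[A,d,C,D,E], logical=[A,d,C,D,E]
After op 5 (rotate(+3)): offset=3, physical=[A,d,C,D,E], logical=[D,E,A,d,C]
After op 6 (rotate(-1)): offset=2, physical=[A,d,C,D,E], logical=[C,D,E,A,d]
After op 7 (replace(0, 'k')): offset=2, physical=[A,d,k,D,E], logical=[k,D,E,A,d]
After op 8 (swap(2, 4)): offset=2, physical=[A,E,k,D,d], logical=[k,D,d,A,E]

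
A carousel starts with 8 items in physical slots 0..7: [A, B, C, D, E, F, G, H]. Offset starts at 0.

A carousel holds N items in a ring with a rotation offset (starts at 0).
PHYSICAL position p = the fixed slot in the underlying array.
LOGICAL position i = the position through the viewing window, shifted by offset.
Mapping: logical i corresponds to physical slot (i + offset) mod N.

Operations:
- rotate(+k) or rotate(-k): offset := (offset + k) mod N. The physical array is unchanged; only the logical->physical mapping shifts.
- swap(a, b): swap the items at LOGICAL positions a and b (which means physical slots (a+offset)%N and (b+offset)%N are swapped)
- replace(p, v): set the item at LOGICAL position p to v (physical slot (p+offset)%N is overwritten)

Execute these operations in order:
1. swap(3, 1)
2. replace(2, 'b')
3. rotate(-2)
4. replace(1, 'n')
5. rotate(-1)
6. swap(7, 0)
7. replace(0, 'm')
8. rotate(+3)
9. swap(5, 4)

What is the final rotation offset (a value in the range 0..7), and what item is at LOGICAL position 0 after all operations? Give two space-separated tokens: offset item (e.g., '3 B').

After op 1 (swap(3, 1)): offset=0, physical=[A,D,C,B,E,F,G,H], logical=[A,D,C,B,E,F,G,H]
After op 2 (replace(2, 'b')): offset=0, physical=[A,D,b,B,E,F,G,H], logical=[A,D,b,B,E,F,G,H]
After op 3 (rotate(-2)): offset=6, physical=[A,D,b,B,E,F,G,H], logical=[G,H,A,D,b,B,E,F]
After op 4 (replace(1, 'n')): offset=6, physical=[A,D,b,B,E,F,G,n], logical=[G,n,A,D,b,B,E,F]
After op 5 (rotate(-1)): offset=5, physical=[A,D,b,B,E,F,G,n], logical=[F,G,n,A,D,b,B,E]
After op 6 (swap(7, 0)): offset=5, physical=[A,D,b,B,F,E,G,n], logical=[E,G,n,A,D,b,B,F]
After op 7 (replace(0, 'm')): offset=5, physical=[A,D,b,B,F,m,G,n], logical=[m,G,n,A,D,b,B,F]
After op 8 (rotate(+3)): offset=0, physical=[A,D,b,B,F,m,G,n], logical=[A,D,b,B,F,m,G,n]
After op 9 (swap(5, 4)): offset=0, physical=[A,D,b,B,m,F,G,n], logical=[A,D,b,B,m,F,G,n]

Answer: 0 A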